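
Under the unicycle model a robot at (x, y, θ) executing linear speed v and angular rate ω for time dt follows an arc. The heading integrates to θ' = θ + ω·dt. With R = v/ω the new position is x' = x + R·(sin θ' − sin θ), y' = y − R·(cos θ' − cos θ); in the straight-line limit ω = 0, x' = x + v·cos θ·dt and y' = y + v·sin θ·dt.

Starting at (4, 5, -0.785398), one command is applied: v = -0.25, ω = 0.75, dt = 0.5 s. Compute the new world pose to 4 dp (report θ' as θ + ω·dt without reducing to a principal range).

(3.8973, 5.0700, -0.4104)

θ' = -0.7854 + 0.75·0.5 = -0.4104
R = v/ω = -0.25/0.75 = -0.3333
x' = 4 + -0.3333·(sin -0.4104 − sin -0.7854) = 3.8973
y' = 5 − -0.3333·(cos -0.4104 − cos -0.7854) = 5.0700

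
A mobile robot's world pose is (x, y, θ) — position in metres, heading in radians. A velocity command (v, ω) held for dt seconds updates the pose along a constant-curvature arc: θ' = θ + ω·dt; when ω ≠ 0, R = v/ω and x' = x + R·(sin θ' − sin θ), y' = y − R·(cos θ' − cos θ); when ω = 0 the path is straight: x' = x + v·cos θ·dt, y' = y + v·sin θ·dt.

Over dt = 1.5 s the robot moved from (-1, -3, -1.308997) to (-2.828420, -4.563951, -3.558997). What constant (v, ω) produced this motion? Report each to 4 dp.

v = 2.0000, ω = -1.5000

Δθ = -3.558997 − -1.308997 = -2.250000
ω = Δθ/dt = -2.250000/1.5 = -1.5000
R = Δx/(sin θ' − sin θ) = -1.3333
v = R·ω = -1.3333·-1.5000 = 2.0000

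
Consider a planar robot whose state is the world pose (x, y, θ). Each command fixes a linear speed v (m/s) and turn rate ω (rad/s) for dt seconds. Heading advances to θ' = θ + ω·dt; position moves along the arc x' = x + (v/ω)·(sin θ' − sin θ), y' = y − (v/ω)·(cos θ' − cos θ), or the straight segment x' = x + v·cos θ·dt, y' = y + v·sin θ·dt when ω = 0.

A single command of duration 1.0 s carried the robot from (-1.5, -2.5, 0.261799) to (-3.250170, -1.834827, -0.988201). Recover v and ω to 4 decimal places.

v = -2.0000, ω = -1.2500

Δθ = -0.988201 − 0.261799 = -1.250000
ω = Δθ/dt = -1.250000/1.0 = -1.2500
R = Δx/(sin θ' − sin θ) = 1.6000
v = R·ω = 1.6000·-1.2500 = -2.0000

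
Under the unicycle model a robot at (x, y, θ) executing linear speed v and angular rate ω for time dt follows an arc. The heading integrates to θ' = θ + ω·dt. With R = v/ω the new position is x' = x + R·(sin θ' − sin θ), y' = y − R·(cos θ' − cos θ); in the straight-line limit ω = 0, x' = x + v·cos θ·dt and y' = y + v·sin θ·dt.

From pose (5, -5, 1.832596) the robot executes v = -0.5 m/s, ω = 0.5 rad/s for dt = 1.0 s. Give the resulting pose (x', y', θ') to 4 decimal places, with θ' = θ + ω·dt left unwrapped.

θ' = 1.8326 + 0.5·1.0 = 2.3326
R = v/ω = -0.5/0.5 = -1.0000
x' = 5 + -1.0000·(sin 2.3326 − sin 1.8326) = 5.2423
y' = -5 − -1.0000·(cos 2.3326 − cos 1.8326) = -5.4314

(5.2423, -5.4314, 2.3326)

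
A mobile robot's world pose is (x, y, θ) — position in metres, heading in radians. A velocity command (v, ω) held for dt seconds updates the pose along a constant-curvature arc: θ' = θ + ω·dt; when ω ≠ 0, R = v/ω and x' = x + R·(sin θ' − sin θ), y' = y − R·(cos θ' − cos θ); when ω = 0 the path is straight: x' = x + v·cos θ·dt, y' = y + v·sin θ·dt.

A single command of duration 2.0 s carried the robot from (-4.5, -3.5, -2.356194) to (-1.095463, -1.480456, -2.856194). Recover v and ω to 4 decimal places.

v = -2.0000, ω = -0.2500

Δθ = -2.856194 − -2.356194 = -0.500000
ω = Δθ/dt = -0.500000/2.0 = -0.2500
R = Δx/(sin θ' − sin θ) = 8.0000
v = R·ω = 8.0000·-0.2500 = -2.0000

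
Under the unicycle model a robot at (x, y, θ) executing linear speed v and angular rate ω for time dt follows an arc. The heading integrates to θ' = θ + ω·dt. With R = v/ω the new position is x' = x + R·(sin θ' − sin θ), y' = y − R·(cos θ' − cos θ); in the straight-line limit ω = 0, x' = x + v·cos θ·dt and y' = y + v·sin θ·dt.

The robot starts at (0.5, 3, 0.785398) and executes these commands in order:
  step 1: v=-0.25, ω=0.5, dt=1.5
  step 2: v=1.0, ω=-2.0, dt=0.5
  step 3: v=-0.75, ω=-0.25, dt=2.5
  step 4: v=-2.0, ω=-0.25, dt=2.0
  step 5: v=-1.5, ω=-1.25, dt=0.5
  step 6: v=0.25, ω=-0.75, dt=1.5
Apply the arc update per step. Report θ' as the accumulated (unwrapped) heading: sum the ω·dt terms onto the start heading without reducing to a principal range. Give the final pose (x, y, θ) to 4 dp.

(-5.4632, 4.2183, -2.3396)

step 1: θ'=1.5354 (R=-0.5000) → pose (0.3539, 2.6641, 1.5354)
step 2: θ'=0.5354 (R=-0.5000) → pose (0.5985, 3.0765, 0.5354)
step 3: θ'=-0.0896 (R=3.0000) → pose (-1.2005, 2.6687, -0.0896)
step 4: θ'=-0.5896 (R=8.0000) → pose (-4.9329, 3.9873, -0.5896)
step 5: θ'=-1.2146 (R=1.2000) → pose (-5.3904, 4.5663, -1.2146)
step 6: θ'=-2.3396 (R=-0.3333) → pose (-5.4632, 4.2183, -2.3396)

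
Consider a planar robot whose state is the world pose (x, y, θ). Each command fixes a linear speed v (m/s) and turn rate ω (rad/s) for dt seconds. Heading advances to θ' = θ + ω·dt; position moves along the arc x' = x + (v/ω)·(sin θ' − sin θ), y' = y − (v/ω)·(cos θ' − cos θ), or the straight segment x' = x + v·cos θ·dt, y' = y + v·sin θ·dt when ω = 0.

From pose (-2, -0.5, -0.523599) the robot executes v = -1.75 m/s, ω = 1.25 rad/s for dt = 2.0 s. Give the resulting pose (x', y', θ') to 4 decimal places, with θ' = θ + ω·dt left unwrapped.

θ' = -0.5236 + 1.25·2.0 = 1.9764
R = v/ω = -1.75/1.25 = -1.4000
x' = -2 + -1.4000·(sin 1.9764 − sin -0.5236) = -3.9864
y' = -0.5 − -1.4000·(cos 1.9764 − cos -0.5236) = -2.2648

(-3.9864, -2.2648, 1.9764)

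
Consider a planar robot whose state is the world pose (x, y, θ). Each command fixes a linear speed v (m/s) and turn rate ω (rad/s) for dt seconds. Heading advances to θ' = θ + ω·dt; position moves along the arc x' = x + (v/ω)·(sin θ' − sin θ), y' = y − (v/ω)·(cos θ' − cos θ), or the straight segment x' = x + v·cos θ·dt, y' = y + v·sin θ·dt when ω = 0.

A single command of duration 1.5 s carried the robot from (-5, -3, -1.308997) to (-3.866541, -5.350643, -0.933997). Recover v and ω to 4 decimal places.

Δθ = -0.933997 − -1.308997 = 0.375000
ω = Δθ/dt = 0.375000/1.5 = 0.2500
R = −Δy/(cos θ' − cos θ) = 7.0000
v = R·ω = 7.0000·0.2500 = 1.7500

v = 1.7500, ω = 0.2500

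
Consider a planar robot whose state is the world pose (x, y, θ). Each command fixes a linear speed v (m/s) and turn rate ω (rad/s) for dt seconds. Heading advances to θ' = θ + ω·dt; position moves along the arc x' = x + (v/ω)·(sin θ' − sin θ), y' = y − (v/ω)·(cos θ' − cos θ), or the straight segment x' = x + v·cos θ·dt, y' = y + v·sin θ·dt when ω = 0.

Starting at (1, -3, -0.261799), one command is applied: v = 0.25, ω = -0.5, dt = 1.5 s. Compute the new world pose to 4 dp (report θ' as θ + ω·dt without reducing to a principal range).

θ' = -0.2618 + -0.5·1.5 = -1.0118
R = v/ω = 0.25/-0.5 = -0.5000
x' = 1 + -0.5000·(sin -1.0118 − sin -0.2618) = 1.2945
y' = -3 − -0.5000·(cos -1.0118 − cos -0.2618) = -3.2178

(1.2945, -3.2178, -1.0118)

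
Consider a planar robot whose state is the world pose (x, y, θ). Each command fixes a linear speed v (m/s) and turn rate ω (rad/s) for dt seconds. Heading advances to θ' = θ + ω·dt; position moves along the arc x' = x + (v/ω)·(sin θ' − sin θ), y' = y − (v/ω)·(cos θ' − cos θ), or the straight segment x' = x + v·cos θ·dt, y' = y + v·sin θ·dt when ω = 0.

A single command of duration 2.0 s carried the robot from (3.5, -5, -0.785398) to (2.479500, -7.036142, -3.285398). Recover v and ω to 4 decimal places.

Δθ = -3.285398 − -0.785398 = -2.500000
ω = Δθ/dt = -2.500000/2.0 = -1.2500
R = −Δy/(cos θ' − cos θ) = -1.2000
v = R·ω = -1.2000·-1.2500 = 1.5000

v = 1.5000, ω = -1.2500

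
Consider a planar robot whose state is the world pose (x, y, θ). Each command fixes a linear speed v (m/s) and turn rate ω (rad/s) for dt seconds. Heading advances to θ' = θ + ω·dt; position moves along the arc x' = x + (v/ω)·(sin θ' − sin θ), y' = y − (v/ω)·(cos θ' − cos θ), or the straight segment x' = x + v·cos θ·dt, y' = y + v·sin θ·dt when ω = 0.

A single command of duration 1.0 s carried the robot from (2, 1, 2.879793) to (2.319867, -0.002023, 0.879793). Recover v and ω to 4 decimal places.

v = -1.2500, ω = -2.0000

Δθ = 0.879793 − 2.879793 = -2.000000
ω = Δθ/dt = -2.000000/1.0 = -2.0000
R = −Δy/(cos θ' − cos θ) = 0.6250
v = R·ω = 0.6250·-2.0000 = -1.2500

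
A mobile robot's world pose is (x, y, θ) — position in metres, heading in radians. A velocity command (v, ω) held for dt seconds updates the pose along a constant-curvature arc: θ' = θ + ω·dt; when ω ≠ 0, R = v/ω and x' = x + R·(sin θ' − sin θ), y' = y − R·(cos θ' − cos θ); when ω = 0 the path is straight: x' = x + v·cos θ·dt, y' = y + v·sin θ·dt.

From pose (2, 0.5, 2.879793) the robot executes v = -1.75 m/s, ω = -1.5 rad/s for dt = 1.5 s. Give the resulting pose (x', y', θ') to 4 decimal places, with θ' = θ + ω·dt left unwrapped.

θ' = 2.8798 + -1.5·1.5 = 0.6298
R = v/ω = -1.75/-1.5 = 1.1667
x' = 2 + 1.1667·(sin 0.6298 − sin 2.8798) = 2.3852
y' = 0.5 − 1.1667·(cos 0.6298 − cos 2.8798) = -1.5698

(2.3852, -1.5698, 0.6298)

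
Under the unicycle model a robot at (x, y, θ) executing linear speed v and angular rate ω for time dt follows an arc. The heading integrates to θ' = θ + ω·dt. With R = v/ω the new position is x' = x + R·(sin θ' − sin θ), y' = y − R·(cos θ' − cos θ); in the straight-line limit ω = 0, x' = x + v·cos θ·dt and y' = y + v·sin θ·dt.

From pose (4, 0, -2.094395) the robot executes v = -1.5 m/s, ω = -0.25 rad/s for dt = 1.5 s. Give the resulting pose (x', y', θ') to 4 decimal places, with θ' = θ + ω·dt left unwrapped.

(5.4599, 1.6947, -2.4694)

θ' = -2.0944 + -0.25·1.5 = -2.4694
R = v/ω = -1.5/-0.25 = 6.0000
x' = 4 + 6.0000·(sin -2.4694 − sin -2.0944) = 5.4599
y' = 0 − 6.0000·(cos -2.4694 − cos -2.0944) = 1.6947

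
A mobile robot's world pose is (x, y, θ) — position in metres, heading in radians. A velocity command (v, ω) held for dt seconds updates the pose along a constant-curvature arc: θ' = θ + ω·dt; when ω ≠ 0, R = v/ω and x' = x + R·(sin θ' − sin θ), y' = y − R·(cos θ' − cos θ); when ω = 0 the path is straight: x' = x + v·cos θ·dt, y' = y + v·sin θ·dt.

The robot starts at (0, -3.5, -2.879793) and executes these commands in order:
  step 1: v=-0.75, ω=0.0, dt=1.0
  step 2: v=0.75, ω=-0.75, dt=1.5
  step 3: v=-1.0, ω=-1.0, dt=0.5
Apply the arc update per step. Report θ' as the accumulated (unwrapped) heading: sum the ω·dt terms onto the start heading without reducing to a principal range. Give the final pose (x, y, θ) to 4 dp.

step 1: θ'=-2.8798 (straight) → pose (0.7244, -3.3059, -2.8798)
step 2: θ'=-4.0048 (R=-1.0000) → pose (-0.2943, -2.9900, -4.0048)
step 3: θ'=-4.5048 (R=1.0000) → pose (-0.0757, -3.4339, -4.5048)

(-0.0757, -3.4339, -4.5048)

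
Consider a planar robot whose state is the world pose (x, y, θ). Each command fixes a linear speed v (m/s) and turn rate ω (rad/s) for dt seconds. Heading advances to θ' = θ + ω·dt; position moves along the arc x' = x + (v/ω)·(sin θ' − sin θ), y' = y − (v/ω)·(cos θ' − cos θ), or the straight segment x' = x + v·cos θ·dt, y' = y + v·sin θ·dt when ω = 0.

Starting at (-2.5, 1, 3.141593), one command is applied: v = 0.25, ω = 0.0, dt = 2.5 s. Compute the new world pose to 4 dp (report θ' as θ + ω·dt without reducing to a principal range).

θ' = 3.1416 + 0.0·2.5 = 3.1416
ω = 0 → straight: x' = -2.5 + 0.25·cos(3.1416)·2.5 = -3.1250
y' = 1 + 0.25·sin(3.1416)·2.5 = 1.0000

(-3.1250, 1.0000, 3.1416)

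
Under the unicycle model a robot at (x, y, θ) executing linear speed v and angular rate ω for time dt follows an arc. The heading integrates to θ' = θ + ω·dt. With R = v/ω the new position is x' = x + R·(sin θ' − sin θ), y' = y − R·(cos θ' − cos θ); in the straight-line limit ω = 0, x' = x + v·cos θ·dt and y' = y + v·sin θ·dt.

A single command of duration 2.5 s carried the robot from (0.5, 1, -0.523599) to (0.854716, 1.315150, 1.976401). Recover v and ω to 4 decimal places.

Δθ = 1.976401 − -0.523599 = 2.500000
ω = Δθ/dt = 2.500000/2.5 = 1.0000
R = Δx/(sin θ' − sin θ) = 0.2500
v = R·ω = 0.2500·1.0000 = 0.2500

v = 0.2500, ω = 1.0000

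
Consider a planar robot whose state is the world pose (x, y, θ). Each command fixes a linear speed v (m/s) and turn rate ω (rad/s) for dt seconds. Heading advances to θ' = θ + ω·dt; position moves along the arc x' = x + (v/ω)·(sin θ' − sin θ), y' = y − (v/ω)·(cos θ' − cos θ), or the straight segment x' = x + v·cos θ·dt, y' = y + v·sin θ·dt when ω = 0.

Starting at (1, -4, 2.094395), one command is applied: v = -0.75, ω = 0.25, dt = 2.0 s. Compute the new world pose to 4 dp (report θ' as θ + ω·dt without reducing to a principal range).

θ' = 2.0944 + 0.25·2.0 = 2.5944
R = v/ω = -0.75/0.25 = -3.0000
x' = 1 + -3.0000·(sin 2.5944 − sin 2.0944) = 2.0372
y' = -4 − -3.0000·(cos 2.5944 − cos 2.0944) = -5.0620

(2.0372, -5.0620, 2.5944)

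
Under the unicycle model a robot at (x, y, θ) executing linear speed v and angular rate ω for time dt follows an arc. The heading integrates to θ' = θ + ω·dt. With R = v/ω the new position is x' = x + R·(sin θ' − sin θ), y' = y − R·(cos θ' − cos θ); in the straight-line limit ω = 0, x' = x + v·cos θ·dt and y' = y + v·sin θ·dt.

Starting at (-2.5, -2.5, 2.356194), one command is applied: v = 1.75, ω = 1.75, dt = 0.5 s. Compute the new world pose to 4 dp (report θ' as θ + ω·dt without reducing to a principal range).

θ' = 2.3562 + 1.75·0.5 = 3.2312
R = v/ω = 1.75/1.75 = 1.0000
x' = -2.5 + 1.0000·(sin 3.2312 − sin 2.3562) = -3.2966
y' = -2.5 − 1.0000·(cos 3.2312 − cos 2.3562) = -2.2111

(-3.2966, -2.2111, 3.2312)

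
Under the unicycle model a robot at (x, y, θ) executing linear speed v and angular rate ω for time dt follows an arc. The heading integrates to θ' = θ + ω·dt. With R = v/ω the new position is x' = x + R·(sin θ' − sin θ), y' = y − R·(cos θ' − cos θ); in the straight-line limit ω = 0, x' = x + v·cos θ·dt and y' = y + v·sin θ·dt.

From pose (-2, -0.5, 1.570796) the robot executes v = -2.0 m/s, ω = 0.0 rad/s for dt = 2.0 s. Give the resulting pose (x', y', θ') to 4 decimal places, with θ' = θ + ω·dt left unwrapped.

(-2.0000, -4.5000, 1.5708)

θ' = 1.5708 + 0.0·2.0 = 1.5708
ω = 0 → straight: x' = -2 + -2.0·cos(1.5708)·2.0 = -2.0000
y' = -0.5 + -2.0·sin(1.5708)·2.0 = -4.5000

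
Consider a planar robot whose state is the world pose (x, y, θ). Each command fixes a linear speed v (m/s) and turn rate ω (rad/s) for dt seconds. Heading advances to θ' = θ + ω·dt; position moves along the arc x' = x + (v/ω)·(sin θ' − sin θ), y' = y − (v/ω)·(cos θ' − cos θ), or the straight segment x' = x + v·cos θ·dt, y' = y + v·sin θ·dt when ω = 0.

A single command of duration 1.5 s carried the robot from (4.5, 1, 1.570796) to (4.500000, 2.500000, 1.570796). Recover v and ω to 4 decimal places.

Δθ = 1.570796 − 1.570796 = 0.000000
ω = Δθ/dt = 0.000000/1.5 = 0.0000
ω = 0 → v = (Δx·cos θ + Δy·sin θ)/dt = 1.0000

v = 1.0000, ω = 0.0000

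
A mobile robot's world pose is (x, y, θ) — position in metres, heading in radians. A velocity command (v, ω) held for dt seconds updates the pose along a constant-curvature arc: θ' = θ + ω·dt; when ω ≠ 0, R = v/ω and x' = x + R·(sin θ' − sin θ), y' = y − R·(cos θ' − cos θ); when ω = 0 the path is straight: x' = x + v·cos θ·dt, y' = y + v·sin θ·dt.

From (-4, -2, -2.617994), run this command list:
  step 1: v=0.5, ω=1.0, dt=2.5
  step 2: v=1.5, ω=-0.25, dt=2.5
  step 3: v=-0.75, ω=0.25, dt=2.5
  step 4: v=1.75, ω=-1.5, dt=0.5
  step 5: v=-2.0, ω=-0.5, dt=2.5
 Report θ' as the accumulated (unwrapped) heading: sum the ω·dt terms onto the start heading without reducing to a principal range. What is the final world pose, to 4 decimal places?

(-1.7435, 0.5628, -2.1180)

step 1: θ'=-0.1180 (R=0.5000) → pose (-3.8089, -2.9295, -0.1180)
step 2: θ'=-0.7430 (R=-6.0000) → pose (-0.4562, -4.4691, -0.7430)
step 3: θ'=-0.1180 (R=-3.0000) → pose (-2.1325, -3.6993, -0.1180)
step 4: θ'=-0.8680 (R=-1.1667) → pose (-1.3797, -4.1038, -0.8680)
step 5: θ'=-2.1180 (R=4.0000) → pose (-1.7435, 0.5628, -2.1180)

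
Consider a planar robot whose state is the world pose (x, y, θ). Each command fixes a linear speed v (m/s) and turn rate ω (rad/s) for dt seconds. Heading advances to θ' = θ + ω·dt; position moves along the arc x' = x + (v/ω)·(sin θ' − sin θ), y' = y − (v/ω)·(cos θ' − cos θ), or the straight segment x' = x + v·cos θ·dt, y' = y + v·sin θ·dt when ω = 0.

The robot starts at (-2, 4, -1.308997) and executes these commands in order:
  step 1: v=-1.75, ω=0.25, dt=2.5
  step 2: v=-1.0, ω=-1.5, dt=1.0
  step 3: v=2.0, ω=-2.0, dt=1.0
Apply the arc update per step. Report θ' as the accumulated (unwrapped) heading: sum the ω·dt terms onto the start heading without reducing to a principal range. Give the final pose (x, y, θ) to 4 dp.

step 1: θ'=-0.6840 (R=-7.0000) → pose (-4.3382, 7.6136, -0.6840)
step 2: θ'=-2.1840 (R=0.6667) → pose (-4.4622, 8.5140, -2.1840)
step 3: θ'=-4.1840 (R=-1.0000) → pose (-6.1436, 8.5853, -4.1840)

(-6.1436, 8.5853, -4.1840)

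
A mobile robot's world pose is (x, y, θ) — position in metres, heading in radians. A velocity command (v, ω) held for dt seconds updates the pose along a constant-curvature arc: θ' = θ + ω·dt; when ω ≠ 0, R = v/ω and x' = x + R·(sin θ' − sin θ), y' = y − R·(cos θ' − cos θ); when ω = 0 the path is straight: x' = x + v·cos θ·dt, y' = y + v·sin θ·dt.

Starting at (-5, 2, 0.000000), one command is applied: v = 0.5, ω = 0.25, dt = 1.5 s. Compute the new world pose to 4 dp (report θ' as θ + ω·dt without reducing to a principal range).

(-4.2675, 2.1390, 0.3750)

θ' = 0.0000 + 0.25·1.5 = 0.3750
R = v/ω = 0.5/0.25 = 2.0000
x' = -5 + 2.0000·(sin 0.3750 − sin 0.0000) = -4.2675
y' = 2 − 2.0000·(cos 0.3750 − cos 0.0000) = 2.1390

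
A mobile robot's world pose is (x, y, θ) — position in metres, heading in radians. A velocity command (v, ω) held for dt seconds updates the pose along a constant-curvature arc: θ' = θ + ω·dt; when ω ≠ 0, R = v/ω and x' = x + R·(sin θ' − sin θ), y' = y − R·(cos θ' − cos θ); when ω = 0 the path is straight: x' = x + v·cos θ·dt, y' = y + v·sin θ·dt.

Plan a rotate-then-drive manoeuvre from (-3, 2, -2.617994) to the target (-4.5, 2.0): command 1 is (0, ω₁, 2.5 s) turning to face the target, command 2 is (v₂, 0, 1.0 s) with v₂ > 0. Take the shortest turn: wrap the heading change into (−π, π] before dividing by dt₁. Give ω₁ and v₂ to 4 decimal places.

heading to target = atan2(2−2, -4.5−-3) = 3.1416
Δθ = wrap(3.1416 − -2.6180) = -0.5236; ω₁ = Δθ/dt₁ = -0.2094
distance = √((-4.5−-3)² + (2−2)²) = 1.5000; v₂ = distance/dt₂ = 1.5000

ω₁ = -0.2094, v₂ = 1.5000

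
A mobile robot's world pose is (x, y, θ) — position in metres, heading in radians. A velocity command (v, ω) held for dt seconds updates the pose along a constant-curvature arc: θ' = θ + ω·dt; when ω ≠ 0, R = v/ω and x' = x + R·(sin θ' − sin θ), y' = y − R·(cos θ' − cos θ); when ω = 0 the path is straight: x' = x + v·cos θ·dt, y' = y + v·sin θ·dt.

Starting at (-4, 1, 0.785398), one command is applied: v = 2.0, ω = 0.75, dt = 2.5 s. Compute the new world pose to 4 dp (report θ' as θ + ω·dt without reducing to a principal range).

θ' = 0.7854 + 0.75·2.5 = 2.6604
R = v/ω = 2.0/0.75 = 2.6667
x' = -4 + 2.6667·(sin 2.6604 − sin 0.7854) = -4.6514
y' = 1 − 2.6667·(cos 2.6604 − cos 0.7854) = 5.2495

(-4.6514, 5.2495, 2.6604)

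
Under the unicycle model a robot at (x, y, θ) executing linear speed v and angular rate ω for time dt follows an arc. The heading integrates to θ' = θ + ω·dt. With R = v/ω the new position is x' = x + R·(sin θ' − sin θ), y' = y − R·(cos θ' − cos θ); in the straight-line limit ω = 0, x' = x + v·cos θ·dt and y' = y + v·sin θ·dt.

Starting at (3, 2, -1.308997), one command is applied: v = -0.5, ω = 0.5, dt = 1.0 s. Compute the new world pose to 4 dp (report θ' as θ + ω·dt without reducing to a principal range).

θ' = -1.3090 + 0.5·1.0 = -0.8090
R = v/ω = -0.5/0.5 = -1.0000
x' = 3 + -1.0000·(sin -0.8090 − sin -1.3090) = 2.7577
y' = 2 − -1.0000·(cos -0.8090 − cos -1.3090) = 2.4314

(2.7577, 2.4314, -0.8090)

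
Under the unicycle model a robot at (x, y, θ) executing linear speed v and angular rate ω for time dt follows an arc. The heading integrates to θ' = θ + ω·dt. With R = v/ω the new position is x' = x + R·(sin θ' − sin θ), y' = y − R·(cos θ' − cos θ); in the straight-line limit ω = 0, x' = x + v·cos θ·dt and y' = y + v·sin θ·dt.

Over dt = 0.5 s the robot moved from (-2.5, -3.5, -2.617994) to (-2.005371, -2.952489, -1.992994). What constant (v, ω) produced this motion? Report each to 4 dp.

v = -1.5000, ω = 1.2500

Δθ = -1.992994 − -2.617994 = 0.625000
ω = Δθ/dt = 0.625000/0.5 = 1.2500
R = −Δy/(cos θ' − cos θ) = -1.2000
v = R·ω = -1.2000·1.2500 = -1.5000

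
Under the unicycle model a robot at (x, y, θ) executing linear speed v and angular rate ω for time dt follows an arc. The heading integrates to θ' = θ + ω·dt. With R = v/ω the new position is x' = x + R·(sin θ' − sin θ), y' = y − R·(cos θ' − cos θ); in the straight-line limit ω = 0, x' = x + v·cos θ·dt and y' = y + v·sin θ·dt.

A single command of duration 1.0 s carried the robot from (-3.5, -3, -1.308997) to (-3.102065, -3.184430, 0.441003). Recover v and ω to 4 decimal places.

v = 0.5000, ω = 1.7500

Δθ = 0.441003 − -1.308997 = 1.750000
ω = Δθ/dt = 1.750000/1.0 = 1.7500
R = Δx/(sin θ' − sin θ) = 0.2857
v = R·ω = 0.2857·1.7500 = 0.5000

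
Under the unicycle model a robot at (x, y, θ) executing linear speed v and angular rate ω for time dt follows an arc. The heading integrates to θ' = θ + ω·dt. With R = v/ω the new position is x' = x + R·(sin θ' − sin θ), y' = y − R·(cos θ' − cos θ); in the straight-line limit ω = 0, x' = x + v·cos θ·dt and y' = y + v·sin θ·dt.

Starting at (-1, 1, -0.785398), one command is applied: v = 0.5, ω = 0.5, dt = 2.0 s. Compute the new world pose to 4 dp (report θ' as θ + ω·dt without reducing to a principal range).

(-0.0799, 0.7300, 0.2146)

θ' = -0.7854 + 0.5·2.0 = 0.2146
R = v/ω = 0.5/0.5 = 1.0000
x' = -1 + 1.0000·(sin 0.2146 − sin -0.7854) = -0.0799
y' = 1 − 1.0000·(cos 0.2146 − cos -0.7854) = 0.7300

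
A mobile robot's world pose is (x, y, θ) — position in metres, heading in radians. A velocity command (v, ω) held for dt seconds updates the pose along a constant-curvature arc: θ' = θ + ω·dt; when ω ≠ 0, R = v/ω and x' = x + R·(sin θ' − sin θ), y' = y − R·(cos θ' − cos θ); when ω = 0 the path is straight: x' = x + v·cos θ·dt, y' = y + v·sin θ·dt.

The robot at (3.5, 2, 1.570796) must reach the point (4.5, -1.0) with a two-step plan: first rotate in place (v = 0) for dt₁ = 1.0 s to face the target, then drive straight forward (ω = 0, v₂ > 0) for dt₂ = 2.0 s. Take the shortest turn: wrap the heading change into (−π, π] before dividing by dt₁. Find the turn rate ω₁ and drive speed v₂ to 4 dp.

ω₁ = -2.8198, v₂ = 1.5811

heading to target = atan2(-1−2, 4.5−3.5) = -1.2490
Δθ = wrap(-1.2490 − 1.5708) = -2.8198; ω₁ = Δθ/dt₁ = -2.8198
distance = √((4.5−3.5)² + (-1−2)²) = 3.1623; v₂ = distance/dt₂ = 1.5811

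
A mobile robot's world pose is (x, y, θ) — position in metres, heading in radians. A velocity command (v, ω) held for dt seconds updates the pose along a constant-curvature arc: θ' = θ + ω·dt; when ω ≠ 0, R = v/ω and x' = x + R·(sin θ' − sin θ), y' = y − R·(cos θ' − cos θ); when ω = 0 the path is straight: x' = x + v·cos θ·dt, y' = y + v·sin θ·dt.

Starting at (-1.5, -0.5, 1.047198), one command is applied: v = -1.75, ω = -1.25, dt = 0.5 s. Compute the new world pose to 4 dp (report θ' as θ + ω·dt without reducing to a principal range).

(-2.1388, -1.0771, 0.4222)

θ' = 1.0472 + -1.25·0.5 = 0.4222
R = v/ω = -1.75/-1.25 = 1.4000
x' = -1.5 + 1.4000·(sin 0.4222 − sin 1.0472) = -2.1388
y' = -0.5 − 1.4000·(cos 0.4222 − cos 1.0472) = -1.0771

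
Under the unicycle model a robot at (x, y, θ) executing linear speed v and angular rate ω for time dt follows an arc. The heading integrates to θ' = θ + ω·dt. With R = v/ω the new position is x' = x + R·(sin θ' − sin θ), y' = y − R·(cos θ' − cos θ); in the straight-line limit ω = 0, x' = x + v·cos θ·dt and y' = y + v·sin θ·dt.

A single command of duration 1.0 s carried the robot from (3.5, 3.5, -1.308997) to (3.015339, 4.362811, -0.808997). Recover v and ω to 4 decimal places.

Δθ = -0.808997 − -1.308997 = 0.500000
ω = Δθ/dt = 0.500000/1.0 = 0.5000
R = −Δy/(cos θ' − cos θ) = -2.0000
v = R·ω = -2.0000·0.5000 = -1.0000

v = -1.0000, ω = 0.5000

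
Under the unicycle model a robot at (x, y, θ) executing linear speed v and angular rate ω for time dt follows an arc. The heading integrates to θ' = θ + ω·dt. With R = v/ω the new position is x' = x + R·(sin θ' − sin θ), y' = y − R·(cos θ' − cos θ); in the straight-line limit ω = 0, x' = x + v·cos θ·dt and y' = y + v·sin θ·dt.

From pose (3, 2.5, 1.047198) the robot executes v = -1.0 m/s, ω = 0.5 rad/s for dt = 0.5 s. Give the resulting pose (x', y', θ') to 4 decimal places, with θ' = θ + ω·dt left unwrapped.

θ' = 1.0472 + 0.5·0.5 = 1.2972
R = v/ω = -1.0/0.5 = -2.0000
x' = 3 + -2.0000·(sin 1.2972 − sin 1.0472) = 2.8064
y' = 2.5 − -2.0000·(cos 1.2972 − cos 1.0472) = 2.0404

(2.8064, 2.0404, 1.2972)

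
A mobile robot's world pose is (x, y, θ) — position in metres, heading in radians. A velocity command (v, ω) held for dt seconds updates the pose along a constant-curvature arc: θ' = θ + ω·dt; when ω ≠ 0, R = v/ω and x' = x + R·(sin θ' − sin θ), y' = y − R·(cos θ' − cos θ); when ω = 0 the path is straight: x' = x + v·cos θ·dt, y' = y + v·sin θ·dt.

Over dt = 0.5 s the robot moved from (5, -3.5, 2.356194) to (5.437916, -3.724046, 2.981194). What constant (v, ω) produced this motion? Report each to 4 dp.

Δθ = 2.981194 − 2.356194 = 0.625000
ω = Δθ/dt = 0.625000/0.5 = 1.2500
R = Δx/(sin θ' − sin θ) = -0.8000
v = R·ω = -0.8000·1.2500 = -1.0000

v = -1.0000, ω = 1.2500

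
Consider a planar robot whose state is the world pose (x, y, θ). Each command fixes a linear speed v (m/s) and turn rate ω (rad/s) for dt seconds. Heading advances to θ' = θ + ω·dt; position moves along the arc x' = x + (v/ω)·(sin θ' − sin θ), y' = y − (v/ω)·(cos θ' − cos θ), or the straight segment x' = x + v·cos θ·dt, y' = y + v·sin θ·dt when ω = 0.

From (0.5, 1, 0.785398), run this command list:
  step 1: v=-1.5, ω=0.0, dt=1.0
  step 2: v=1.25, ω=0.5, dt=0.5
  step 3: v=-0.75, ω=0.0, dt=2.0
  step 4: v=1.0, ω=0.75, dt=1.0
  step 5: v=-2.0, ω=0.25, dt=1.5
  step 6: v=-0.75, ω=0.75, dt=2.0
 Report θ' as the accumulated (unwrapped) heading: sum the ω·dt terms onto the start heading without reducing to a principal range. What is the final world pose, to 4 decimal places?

(1.7067, -2.9512, 3.6604)

step 1: θ'=0.7854 (straight) → pose (-0.5607, -0.0607, 0.7854)
step 2: θ'=1.0354 (R=2.5000) → pose (-0.1783, 0.4316, 1.0354)
step 3: θ'=1.0354 (straight) → pose (-0.9435, -0.8585, 1.0354)
step 4: θ'=1.7854 (R=1.3333) → pose (-0.7875, 0.1057, 1.7854)
step 5: θ'=2.1604 (R=-8.0000) → pose (0.3796, -2.6388, 2.1604)
step 6: θ'=3.6604 (R=-1.0000) → pose (1.7067, -2.9512, 3.6604)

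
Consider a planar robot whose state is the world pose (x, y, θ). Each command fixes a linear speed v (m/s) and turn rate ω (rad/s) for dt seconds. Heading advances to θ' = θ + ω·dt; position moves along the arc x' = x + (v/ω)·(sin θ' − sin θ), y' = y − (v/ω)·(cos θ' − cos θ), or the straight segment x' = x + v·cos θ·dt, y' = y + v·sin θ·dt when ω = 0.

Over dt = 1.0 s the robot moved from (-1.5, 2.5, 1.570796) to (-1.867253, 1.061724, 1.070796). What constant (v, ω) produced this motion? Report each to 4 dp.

v = -1.5000, ω = -0.5000

Δθ = 1.070796 − 1.570796 = -0.500000
ω = Δθ/dt = -0.500000/1.0 = -0.5000
R = −Δy/(cos θ' − cos θ) = 3.0000
v = R·ω = 3.0000·-0.5000 = -1.5000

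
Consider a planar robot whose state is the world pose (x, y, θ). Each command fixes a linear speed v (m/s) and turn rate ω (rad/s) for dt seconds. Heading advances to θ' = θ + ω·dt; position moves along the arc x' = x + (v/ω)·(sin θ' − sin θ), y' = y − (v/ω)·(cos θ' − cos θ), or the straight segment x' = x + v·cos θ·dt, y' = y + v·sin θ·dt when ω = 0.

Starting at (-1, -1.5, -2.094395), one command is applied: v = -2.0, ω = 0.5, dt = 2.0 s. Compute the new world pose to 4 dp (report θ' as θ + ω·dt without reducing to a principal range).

(-0.9095, 2.3343, -1.0944)

θ' = -2.0944 + 0.5·2.0 = -1.0944
R = v/ω = -2.0/0.5 = -4.0000
x' = -1 + -4.0000·(sin -1.0944 − sin -2.0944) = -0.9095
y' = -1.5 − -4.0000·(cos -1.0944 − cos -2.0944) = 2.3343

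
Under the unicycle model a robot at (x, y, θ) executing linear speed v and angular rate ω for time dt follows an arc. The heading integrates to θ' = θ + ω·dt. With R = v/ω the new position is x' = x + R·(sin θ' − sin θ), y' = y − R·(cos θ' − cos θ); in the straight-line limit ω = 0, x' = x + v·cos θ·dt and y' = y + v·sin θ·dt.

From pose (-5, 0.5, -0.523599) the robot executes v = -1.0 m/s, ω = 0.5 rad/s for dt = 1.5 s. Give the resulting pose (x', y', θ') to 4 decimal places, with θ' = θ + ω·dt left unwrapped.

θ' = -0.5236 + 0.5·1.5 = 0.2264
R = v/ω = -1.0/0.5 = -2.0000
x' = -5 + -2.0000·(sin 0.2264 − sin -0.5236) = -6.4489
y' = 0.5 − -2.0000·(cos 0.2264 − cos -0.5236) = 0.7169

(-6.4489, 0.7169, 0.2264)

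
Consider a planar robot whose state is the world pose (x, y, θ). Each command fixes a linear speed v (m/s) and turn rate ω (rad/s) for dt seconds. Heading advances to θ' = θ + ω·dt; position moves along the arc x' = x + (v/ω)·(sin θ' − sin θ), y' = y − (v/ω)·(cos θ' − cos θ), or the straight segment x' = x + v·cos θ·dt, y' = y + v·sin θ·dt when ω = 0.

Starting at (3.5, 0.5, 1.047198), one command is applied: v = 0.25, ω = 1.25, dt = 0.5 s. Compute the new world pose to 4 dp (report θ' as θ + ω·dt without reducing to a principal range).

(3.5258, 0.6202, 1.6722)

θ' = 1.0472 + 1.25·0.5 = 1.6722
R = v/ω = 0.25/1.25 = 0.2000
x' = 3.5 + 0.2000·(sin 1.6722 − sin 1.0472) = 3.5258
y' = 0.5 − 0.2000·(cos 1.6722 − cos 1.0472) = 0.6202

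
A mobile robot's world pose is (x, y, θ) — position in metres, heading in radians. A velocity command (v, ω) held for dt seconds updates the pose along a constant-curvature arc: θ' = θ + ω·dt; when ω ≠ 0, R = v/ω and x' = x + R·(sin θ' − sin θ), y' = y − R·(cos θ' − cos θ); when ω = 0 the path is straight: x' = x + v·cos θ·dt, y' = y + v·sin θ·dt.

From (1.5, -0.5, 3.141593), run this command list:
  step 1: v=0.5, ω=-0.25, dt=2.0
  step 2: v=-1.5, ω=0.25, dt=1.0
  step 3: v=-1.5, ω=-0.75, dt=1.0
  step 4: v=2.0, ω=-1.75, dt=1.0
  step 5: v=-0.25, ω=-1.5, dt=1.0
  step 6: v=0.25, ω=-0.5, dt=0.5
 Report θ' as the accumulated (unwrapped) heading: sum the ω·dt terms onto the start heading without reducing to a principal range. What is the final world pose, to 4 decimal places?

(3.4754, -0.0245, -1.3584)

step 1: θ'=2.6416 (R=-2.0000) → pose (0.5411, -0.2552, 2.6416)
step 2: θ'=2.8916 (R=-6.0000) → pose (1.9333, -0.8031, 2.8916)
step 3: θ'=2.1416 (R=2.0000) → pose (3.1214, -1.6604, 2.1416)
step 4: θ'=0.3916 (R=-1.1429) → pose (3.6469, 0.0135, 0.3916)
step 5: θ'=-1.1084 (R=0.1667) → pose (3.4341, 0.0932, -1.1084)
step 6: θ'=-1.3584 (R=-0.5000) → pose (3.4754, -0.0245, -1.3584)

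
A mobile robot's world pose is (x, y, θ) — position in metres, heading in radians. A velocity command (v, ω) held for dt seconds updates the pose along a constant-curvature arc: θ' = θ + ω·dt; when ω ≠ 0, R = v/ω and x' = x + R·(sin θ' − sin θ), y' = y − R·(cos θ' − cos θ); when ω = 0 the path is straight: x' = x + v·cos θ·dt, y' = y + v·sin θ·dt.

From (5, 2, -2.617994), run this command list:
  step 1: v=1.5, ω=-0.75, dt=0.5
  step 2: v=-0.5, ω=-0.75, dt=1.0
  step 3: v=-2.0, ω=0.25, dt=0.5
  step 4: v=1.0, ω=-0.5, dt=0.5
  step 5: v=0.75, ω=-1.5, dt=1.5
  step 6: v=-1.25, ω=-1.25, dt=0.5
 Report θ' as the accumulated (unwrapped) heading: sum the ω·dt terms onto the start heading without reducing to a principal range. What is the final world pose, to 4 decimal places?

step 1: θ'=-2.9930 (R=-2.0000) → pose (4.2961, 1.7541, -2.9930)
step 2: θ'=-3.7430 (R=0.6667) → pose (4.7720, 1.6445, -3.7430)
step 3: θ'=-3.6180 (R=-8.0000) → pose (5.6297, 1.1316, -3.6180)
step 4: θ'=-3.8680 (R=-2.0000) → pose (5.2185, 1.4138, -3.8680)
step 5: θ'=-6.1180 (R=-0.5000) → pose (5.4684, 2.2807, -6.1180)
step 6: θ'=-6.7430 (R=1.0000) → pose (4.8602, 2.3710, -6.7430)

(4.8602, 2.3710, -6.7430)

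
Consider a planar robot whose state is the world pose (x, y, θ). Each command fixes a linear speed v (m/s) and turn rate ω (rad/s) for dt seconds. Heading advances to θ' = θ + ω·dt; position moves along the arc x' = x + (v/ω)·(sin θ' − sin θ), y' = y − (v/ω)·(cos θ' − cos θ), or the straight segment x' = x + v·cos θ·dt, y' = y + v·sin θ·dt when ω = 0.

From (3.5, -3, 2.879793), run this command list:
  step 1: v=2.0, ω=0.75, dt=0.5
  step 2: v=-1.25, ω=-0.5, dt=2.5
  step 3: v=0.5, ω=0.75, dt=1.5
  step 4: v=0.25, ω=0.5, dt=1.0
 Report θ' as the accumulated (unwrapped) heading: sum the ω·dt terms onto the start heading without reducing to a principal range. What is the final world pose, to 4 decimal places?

(4.2218, -4.0310, 3.6298)

step 1: θ'=3.2548 (R=2.6667) → pose (2.5086, -2.9262, 3.2548)
step 2: θ'=2.0048 (R=2.5000) → pose (5.0592, -4.3590, 2.0048)
step 3: θ'=3.1298 (R=0.6667) → pose (4.4622, -3.9727, 3.1298)
step 4: θ'=3.6298 (R=0.5000) → pose (4.2218, -4.0310, 3.6298)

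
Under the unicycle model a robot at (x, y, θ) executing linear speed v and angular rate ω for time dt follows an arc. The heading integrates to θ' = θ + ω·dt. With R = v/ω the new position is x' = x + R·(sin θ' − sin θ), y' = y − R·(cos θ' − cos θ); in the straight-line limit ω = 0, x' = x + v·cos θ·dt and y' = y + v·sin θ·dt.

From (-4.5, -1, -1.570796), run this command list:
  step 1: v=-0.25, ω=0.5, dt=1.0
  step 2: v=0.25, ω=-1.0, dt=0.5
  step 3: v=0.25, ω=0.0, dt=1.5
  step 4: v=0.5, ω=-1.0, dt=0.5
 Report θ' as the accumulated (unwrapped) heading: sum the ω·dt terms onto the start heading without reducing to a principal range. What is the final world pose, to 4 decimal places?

(-4.5918, -1.4949, -2.0708)

step 1: θ'=-1.0708 (R=-0.5000) → pose (-4.5612, -0.7603, -1.0708)
step 2: θ'=-1.5708 (R=-0.2500) → pose (-4.5306, -0.8801, -1.5708)
step 3: θ'=-1.5708 (straight) → pose (-4.5306, -1.2551, -1.5708)
step 4: θ'=-2.0708 (R=-0.5000) → pose (-4.5918, -1.4949, -2.0708)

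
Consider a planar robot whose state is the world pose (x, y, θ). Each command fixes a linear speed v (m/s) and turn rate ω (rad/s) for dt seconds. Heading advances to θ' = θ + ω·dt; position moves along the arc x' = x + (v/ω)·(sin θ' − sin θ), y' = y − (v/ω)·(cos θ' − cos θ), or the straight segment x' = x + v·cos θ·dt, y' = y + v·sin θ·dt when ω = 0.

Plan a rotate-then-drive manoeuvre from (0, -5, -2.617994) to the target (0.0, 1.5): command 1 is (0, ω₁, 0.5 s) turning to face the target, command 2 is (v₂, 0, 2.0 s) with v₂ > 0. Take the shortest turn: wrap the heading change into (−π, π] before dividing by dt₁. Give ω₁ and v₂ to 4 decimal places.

ω₁ = -4.1888, v₂ = 3.2500

heading to target = atan2(1.5−-5, 0−0) = 1.5708
Δθ = wrap(1.5708 − -2.6180) = -2.0944; ω₁ = Δθ/dt₁ = -4.1888
distance = √((0−0)² + (1.5−-5)²) = 6.5000; v₂ = distance/dt₂ = 3.2500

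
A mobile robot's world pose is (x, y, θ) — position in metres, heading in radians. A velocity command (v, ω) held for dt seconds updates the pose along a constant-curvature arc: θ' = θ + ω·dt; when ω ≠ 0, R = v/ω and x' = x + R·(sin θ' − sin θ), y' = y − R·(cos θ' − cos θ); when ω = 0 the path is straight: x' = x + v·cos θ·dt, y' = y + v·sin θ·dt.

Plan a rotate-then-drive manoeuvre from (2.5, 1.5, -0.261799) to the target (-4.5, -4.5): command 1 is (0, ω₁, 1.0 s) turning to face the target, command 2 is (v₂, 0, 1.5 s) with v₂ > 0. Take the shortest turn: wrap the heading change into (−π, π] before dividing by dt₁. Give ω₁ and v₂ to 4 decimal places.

heading to target = atan2(-4.5−1.5, -4.5−2.5) = -2.4330
Δθ = wrap(-2.4330 − -0.2618) = -2.1712; ω₁ = Δθ/dt₁ = -2.1712
distance = √((-4.5−2.5)² + (-4.5−1.5)²) = 9.2195; v₂ = distance/dt₂ = 6.1464

ω₁ = -2.1712, v₂ = 6.1464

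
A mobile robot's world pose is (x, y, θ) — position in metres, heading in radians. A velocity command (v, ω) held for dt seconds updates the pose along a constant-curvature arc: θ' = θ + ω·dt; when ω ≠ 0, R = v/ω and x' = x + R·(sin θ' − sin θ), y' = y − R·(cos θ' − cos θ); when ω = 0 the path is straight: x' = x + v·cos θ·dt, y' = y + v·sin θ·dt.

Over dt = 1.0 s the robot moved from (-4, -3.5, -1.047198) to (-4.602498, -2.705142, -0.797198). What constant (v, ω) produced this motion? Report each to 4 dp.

v = -1.0000, ω = 0.2500

Δθ = -0.797198 − -1.047198 = 0.250000
ω = Δθ/dt = 0.250000/1.0 = 0.2500
R = −Δy/(cos θ' − cos θ) = -4.0000
v = R·ω = -4.0000·0.2500 = -1.0000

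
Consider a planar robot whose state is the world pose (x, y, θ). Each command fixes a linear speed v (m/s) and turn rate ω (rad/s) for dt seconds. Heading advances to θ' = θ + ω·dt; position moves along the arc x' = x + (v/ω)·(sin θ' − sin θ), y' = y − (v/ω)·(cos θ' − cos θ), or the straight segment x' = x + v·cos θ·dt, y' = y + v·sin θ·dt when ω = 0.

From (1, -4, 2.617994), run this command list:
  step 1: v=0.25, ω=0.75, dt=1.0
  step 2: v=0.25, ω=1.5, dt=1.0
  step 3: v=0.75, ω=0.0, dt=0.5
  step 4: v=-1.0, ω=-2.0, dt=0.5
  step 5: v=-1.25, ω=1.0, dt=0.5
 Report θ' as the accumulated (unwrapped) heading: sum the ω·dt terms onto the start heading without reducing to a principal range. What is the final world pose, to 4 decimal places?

(1.1976, -3.5589, 4.3680)

step 1: θ'=3.3680 (R=0.3333) → pose (0.7585, -3.9638, 3.3680)
step 2: θ'=4.8680 (R=0.1667) → pose (0.6313, -4.1521, 4.8680)
step 3: θ'=4.8680 (straight) → pose (0.6894, -4.5226, 4.8680)
step 4: θ'=3.8680 (R=0.5000) → pose (0.8513, -4.0713, 3.8680)
step 5: θ'=4.3680 (R=-1.2500) → pose (1.1976, -3.5589, 4.3680)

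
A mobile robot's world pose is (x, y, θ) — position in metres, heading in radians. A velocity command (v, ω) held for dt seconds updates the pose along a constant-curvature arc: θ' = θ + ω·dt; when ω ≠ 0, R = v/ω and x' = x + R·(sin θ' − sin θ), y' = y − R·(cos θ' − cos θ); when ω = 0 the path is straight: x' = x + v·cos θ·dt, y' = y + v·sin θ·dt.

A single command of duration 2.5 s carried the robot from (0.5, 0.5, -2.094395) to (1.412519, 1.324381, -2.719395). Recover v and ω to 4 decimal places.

v = -0.5000, ω = -0.2500

Δθ = -2.719395 − -2.094395 = -0.625000
ω = Δθ/dt = -0.625000/2.5 = -0.2500
R = Δx/(sin θ' − sin θ) = 2.0000
v = R·ω = 2.0000·-0.2500 = -0.5000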